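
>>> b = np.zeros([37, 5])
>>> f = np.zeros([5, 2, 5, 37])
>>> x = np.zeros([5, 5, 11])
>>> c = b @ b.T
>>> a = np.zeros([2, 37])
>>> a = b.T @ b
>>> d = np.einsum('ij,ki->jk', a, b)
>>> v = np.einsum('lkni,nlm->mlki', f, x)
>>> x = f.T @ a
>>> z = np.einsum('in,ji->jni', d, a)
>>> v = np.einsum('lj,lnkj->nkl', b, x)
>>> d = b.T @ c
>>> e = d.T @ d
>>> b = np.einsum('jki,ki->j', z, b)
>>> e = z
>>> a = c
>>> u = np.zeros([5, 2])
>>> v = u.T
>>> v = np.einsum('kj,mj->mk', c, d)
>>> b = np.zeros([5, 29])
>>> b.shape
(5, 29)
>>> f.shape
(5, 2, 5, 37)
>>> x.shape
(37, 5, 2, 5)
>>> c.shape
(37, 37)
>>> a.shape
(37, 37)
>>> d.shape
(5, 37)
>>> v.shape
(5, 37)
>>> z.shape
(5, 37, 5)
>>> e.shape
(5, 37, 5)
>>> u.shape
(5, 2)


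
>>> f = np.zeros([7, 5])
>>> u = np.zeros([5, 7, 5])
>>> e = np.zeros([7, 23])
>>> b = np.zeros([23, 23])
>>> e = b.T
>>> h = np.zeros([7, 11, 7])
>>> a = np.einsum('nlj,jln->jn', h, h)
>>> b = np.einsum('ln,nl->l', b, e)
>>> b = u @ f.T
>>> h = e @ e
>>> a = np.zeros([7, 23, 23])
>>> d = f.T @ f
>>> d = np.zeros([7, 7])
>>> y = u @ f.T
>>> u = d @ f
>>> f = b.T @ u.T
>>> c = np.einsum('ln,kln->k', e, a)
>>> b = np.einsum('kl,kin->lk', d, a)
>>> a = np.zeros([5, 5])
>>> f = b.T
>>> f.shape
(7, 7)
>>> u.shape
(7, 5)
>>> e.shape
(23, 23)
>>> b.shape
(7, 7)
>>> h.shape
(23, 23)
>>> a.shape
(5, 5)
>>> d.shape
(7, 7)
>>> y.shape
(5, 7, 7)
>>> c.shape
(7,)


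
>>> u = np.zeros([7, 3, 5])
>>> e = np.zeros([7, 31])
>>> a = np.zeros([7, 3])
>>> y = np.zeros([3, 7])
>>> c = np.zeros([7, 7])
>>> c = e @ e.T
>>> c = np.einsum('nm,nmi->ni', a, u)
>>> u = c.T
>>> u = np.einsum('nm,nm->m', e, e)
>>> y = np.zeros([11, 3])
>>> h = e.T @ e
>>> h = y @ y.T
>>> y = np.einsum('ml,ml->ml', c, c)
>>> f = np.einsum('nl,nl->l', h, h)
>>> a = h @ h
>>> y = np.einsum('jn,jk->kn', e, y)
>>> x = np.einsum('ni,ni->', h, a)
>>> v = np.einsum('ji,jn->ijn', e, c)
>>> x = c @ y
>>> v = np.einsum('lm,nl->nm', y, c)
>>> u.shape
(31,)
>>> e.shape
(7, 31)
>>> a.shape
(11, 11)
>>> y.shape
(5, 31)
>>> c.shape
(7, 5)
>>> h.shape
(11, 11)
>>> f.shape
(11,)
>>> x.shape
(7, 31)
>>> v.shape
(7, 31)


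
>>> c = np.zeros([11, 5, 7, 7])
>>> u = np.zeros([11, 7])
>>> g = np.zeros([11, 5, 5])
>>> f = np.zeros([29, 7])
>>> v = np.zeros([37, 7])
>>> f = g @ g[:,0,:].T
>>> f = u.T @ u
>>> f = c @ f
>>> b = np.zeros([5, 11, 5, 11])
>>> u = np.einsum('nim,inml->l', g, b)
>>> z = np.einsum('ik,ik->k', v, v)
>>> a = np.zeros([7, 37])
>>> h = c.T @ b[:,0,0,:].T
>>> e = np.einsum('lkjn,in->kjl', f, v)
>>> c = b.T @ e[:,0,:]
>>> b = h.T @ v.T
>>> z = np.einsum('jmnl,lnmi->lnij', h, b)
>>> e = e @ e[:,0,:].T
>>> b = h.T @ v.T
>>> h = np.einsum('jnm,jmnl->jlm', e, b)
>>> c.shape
(11, 5, 11, 11)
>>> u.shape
(11,)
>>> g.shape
(11, 5, 5)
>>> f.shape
(11, 5, 7, 7)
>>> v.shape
(37, 7)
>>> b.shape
(5, 5, 7, 37)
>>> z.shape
(5, 5, 37, 7)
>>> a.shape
(7, 37)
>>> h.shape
(5, 37, 5)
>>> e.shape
(5, 7, 5)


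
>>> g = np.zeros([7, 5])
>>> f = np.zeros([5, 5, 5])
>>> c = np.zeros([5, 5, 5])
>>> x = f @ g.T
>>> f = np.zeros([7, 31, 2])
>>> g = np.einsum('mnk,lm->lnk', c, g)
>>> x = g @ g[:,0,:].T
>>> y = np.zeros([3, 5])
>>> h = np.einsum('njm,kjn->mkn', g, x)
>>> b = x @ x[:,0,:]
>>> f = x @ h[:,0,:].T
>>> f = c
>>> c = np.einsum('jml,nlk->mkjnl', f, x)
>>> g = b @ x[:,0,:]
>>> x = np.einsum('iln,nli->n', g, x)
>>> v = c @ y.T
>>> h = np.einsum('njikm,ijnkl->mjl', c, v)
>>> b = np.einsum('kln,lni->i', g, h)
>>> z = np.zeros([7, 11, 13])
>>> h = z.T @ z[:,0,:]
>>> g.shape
(7, 5, 7)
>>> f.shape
(5, 5, 5)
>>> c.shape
(5, 7, 5, 7, 5)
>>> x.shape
(7,)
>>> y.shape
(3, 5)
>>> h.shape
(13, 11, 13)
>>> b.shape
(3,)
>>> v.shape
(5, 7, 5, 7, 3)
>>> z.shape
(7, 11, 13)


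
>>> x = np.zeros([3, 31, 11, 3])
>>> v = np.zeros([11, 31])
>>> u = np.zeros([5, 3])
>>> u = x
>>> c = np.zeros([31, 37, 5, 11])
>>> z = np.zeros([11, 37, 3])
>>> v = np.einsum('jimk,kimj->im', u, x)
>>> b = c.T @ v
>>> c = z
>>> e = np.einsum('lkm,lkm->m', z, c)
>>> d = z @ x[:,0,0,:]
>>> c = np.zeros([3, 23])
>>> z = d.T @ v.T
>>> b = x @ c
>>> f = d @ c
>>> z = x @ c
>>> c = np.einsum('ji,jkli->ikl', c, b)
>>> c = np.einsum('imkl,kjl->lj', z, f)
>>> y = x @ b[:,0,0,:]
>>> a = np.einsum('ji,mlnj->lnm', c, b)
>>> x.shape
(3, 31, 11, 3)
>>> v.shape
(31, 11)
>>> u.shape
(3, 31, 11, 3)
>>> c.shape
(23, 37)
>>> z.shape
(3, 31, 11, 23)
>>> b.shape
(3, 31, 11, 23)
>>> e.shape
(3,)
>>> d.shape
(11, 37, 3)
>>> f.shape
(11, 37, 23)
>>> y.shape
(3, 31, 11, 23)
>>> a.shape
(31, 11, 3)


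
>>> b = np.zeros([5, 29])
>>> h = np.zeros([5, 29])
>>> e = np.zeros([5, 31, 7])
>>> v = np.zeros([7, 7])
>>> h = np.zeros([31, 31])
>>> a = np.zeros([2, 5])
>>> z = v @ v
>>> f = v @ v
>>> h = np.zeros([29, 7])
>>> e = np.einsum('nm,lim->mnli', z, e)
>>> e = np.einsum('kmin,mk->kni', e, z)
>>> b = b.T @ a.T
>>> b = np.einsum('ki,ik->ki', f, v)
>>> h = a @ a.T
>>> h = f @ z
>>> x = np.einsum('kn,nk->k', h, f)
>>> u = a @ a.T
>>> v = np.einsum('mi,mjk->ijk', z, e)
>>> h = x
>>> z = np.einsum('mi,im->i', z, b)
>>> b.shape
(7, 7)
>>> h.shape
(7,)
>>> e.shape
(7, 31, 5)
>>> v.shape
(7, 31, 5)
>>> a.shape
(2, 5)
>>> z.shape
(7,)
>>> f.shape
(7, 7)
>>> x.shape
(7,)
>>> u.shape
(2, 2)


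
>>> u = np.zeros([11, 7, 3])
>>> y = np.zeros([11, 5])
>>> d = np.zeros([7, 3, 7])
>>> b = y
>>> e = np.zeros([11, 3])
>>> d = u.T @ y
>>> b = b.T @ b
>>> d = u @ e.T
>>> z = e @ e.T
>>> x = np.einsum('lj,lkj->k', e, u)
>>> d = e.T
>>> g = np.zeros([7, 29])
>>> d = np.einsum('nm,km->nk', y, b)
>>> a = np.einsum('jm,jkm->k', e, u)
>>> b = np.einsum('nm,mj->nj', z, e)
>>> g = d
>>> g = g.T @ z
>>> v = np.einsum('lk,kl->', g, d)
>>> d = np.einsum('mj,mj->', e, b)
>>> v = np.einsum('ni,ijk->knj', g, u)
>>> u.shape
(11, 7, 3)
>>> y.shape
(11, 5)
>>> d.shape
()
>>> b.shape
(11, 3)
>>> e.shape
(11, 3)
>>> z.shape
(11, 11)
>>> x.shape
(7,)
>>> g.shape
(5, 11)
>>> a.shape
(7,)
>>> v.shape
(3, 5, 7)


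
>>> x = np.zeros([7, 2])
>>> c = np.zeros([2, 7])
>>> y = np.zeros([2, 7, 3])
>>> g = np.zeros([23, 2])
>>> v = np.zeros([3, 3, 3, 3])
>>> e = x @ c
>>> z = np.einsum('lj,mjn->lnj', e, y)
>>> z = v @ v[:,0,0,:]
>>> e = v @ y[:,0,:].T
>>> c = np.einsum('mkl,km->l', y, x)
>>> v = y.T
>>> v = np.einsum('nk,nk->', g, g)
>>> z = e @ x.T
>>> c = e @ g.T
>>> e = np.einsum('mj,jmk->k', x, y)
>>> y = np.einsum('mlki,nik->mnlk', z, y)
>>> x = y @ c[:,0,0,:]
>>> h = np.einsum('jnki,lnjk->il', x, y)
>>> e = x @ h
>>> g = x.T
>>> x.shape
(3, 2, 3, 23)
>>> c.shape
(3, 3, 3, 23)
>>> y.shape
(3, 2, 3, 3)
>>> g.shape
(23, 3, 2, 3)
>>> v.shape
()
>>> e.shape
(3, 2, 3, 3)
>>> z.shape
(3, 3, 3, 7)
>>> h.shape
(23, 3)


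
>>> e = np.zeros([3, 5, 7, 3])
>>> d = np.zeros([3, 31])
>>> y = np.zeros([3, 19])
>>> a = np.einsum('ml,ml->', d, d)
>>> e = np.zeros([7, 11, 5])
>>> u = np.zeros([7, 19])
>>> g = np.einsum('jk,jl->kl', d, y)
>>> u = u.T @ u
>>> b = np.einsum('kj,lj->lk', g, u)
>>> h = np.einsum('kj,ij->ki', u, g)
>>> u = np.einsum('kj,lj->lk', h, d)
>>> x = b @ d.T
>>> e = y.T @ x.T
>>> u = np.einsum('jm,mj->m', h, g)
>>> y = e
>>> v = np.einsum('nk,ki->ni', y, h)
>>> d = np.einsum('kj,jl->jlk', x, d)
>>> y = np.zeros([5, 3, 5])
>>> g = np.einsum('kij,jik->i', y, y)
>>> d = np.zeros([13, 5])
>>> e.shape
(19, 19)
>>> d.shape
(13, 5)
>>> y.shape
(5, 3, 5)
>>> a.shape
()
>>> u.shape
(31,)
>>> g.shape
(3,)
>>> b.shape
(19, 31)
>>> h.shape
(19, 31)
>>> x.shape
(19, 3)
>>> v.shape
(19, 31)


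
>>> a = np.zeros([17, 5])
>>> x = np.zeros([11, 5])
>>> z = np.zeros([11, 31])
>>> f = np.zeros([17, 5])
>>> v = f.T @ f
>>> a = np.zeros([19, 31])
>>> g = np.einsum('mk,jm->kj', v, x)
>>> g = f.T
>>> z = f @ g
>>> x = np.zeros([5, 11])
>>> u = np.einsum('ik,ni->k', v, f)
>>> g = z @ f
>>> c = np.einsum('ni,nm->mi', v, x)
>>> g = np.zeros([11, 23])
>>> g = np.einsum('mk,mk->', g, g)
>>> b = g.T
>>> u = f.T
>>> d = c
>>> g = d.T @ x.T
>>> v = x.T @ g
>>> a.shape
(19, 31)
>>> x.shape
(5, 11)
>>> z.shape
(17, 17)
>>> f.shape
(17, 5)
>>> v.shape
(11, 5)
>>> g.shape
(5, 5)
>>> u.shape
(5, 17)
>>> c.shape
(11, 5)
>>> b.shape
()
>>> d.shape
(11, 5)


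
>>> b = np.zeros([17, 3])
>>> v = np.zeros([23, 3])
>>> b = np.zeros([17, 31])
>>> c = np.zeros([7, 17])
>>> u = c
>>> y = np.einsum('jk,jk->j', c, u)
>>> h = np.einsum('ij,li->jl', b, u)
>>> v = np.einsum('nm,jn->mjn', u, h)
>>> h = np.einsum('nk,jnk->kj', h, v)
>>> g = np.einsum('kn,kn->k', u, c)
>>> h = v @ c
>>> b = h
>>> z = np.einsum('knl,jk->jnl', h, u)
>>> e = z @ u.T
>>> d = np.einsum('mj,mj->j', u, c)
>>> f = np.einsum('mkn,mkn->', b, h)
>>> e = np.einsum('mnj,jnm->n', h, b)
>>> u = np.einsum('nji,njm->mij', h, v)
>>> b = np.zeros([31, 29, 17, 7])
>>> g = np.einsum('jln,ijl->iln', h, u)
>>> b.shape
(31, 29, 17, 7)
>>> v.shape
(17, 31, 7)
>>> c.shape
(7, 17)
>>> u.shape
(7, 17, 31)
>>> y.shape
(7,)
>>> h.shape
(17, 31, 17)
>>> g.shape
(7, 31, 17)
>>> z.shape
(7, 31, 17)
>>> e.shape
(31,)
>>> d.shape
(17,)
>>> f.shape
()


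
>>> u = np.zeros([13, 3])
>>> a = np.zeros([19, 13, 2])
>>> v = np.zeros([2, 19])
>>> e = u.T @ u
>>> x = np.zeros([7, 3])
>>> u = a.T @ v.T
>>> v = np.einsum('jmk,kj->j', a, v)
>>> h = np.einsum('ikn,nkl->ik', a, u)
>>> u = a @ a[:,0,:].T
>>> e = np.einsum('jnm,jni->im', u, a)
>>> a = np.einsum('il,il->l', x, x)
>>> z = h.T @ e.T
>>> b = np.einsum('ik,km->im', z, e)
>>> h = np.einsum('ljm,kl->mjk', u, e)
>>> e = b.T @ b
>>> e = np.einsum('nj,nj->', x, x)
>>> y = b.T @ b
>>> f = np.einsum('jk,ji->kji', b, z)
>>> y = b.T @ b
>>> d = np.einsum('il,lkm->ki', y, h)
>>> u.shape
(19, 13, 19)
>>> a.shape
(3,)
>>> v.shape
(19,)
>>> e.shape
()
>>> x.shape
(7, 3)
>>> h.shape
(19, 13, 2)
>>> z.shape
(13, 2)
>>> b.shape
(13, 19)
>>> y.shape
(19, 19)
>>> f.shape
(19, 13, 2)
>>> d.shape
(13, 19)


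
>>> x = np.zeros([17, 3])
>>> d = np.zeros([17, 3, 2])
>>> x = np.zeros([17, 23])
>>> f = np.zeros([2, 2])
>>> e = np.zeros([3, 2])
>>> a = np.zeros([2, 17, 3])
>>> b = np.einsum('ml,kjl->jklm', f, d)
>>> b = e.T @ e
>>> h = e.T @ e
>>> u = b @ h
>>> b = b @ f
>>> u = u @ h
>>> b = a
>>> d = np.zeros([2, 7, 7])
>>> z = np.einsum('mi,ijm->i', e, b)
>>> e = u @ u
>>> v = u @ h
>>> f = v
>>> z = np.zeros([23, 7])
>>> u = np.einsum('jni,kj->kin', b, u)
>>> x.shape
(17, 23)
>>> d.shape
(2, 7, 7)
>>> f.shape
(2, 2)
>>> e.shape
(2, 2)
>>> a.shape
(2, 17, 3)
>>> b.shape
(2, 17, 3)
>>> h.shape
(2, 2)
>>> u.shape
(2, 3, 17)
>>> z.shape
(23, 7)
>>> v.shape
(2, 2)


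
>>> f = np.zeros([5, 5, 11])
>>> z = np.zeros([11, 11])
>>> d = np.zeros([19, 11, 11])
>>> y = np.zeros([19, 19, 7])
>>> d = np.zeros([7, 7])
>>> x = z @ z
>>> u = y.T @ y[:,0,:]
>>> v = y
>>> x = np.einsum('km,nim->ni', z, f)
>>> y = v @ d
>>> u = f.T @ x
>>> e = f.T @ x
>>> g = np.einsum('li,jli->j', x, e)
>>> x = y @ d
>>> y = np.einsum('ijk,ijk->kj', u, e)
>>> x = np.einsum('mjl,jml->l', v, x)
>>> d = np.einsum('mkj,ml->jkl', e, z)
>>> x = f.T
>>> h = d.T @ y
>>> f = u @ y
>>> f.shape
(11, 5, 5)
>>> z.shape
(11, 11)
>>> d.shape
(5, 5, 11)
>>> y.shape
(5, 5)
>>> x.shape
(11, 5, 5)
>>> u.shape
(11, 5, 5)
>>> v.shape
(19, 19, 7)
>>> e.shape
(11, 5, 5)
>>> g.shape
(11,)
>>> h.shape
(11, 5, 5)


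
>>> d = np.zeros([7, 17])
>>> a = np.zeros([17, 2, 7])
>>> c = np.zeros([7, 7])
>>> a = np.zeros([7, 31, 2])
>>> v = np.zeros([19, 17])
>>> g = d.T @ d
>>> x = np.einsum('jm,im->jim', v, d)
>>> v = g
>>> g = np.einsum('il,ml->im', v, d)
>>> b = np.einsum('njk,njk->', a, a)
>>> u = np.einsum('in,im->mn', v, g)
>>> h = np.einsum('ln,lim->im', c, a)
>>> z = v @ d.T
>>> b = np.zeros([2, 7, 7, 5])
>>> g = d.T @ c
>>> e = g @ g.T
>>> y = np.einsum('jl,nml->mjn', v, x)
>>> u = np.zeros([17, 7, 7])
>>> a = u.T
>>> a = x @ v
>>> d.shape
(7, 17)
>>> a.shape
(19, 7, 17)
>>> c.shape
(7, 7)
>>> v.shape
(17, 17)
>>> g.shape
(17, 7)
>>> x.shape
(19, 7, 17)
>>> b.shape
(2, 7, 7, 5)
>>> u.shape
(17, 7, 7)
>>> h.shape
(31, 2)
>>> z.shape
(17, 7)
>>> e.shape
(17, 17)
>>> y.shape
(7, 17, 19)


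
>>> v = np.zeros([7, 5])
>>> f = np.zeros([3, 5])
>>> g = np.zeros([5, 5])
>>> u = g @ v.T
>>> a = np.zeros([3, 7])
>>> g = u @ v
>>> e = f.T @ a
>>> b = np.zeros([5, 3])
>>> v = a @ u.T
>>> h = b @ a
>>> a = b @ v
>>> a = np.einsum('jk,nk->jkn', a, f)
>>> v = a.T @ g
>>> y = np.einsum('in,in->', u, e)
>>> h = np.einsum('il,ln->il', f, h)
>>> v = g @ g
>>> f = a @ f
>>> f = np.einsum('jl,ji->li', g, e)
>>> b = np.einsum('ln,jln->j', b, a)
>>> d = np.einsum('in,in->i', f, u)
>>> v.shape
(5, 5)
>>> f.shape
(5, 7)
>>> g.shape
(5, 5)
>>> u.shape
(5, 7)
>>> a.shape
(5, 5, 3)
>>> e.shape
(5, 7)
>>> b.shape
(5,)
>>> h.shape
(3, 5)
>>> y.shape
()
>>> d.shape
(5,)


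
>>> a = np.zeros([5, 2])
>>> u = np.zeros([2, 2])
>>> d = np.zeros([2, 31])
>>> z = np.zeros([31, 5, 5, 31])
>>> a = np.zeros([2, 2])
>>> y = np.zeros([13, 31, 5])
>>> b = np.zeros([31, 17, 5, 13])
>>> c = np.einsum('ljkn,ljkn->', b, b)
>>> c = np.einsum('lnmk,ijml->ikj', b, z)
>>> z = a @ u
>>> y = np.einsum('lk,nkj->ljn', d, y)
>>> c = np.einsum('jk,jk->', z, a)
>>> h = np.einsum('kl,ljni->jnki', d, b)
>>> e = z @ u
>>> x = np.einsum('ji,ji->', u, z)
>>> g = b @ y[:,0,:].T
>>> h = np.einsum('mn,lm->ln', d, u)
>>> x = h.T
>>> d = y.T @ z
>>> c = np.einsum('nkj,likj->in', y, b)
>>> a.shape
(2, 2)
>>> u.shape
(2, 2)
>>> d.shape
(13, 5, 2)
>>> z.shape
(2, 2)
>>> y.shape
(2, 5, 13)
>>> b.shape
(31, 17, 5, 13)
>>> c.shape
(17, 2)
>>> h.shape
(2, 31)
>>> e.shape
(2, 2)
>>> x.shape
(31, 2)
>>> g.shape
(31, 17, 5, 2)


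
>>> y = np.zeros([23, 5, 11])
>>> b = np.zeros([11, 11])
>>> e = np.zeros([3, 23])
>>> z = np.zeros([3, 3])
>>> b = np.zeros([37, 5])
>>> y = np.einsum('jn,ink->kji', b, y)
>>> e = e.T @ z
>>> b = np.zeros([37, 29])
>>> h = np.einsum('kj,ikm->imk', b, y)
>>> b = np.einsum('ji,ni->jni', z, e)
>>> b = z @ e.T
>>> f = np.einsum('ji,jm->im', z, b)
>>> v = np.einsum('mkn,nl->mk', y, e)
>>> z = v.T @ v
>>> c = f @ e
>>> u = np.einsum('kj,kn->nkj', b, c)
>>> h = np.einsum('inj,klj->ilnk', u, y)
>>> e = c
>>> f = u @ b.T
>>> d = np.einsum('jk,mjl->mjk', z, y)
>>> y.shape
(11, 37, 23)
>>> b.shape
(3, 23)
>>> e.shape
(3, 3)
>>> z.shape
(37, 37)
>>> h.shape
(3, 37, 3, 11)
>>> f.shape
(3, 3, 3)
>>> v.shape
(11, 37)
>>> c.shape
(3, 3)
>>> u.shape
(3, 3, 23)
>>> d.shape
(11, 37, 37)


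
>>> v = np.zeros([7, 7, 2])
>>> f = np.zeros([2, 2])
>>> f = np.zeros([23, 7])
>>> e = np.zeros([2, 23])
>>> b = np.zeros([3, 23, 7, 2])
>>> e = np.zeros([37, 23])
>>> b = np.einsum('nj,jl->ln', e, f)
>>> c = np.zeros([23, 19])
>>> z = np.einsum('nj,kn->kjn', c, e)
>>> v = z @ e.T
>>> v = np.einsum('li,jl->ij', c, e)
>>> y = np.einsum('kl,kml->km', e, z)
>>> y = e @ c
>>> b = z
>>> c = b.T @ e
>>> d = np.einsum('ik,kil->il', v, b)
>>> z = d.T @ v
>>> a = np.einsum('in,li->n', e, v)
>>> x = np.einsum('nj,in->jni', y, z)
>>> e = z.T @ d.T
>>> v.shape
(19, 37)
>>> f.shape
(23, 7)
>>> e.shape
(37, 19)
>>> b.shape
(37, 19, 23)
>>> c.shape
(23, 19, 23)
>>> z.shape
(23, 37)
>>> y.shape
(37, 19)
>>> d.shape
(19, 23)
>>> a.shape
(23,)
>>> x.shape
(19, 37, 23)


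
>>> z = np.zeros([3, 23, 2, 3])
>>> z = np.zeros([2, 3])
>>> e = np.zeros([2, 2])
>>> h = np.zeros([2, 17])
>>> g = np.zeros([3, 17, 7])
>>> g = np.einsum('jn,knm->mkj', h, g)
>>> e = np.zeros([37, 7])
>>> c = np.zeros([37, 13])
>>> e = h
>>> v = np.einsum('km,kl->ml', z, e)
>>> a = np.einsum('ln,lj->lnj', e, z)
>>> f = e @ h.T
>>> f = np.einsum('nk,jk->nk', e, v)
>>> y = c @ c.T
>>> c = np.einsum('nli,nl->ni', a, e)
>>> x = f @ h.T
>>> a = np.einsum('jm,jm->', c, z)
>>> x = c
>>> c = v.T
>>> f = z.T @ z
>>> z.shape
(2, 3)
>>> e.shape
(2, 17)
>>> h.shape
(2, 17)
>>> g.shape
(7, 3, 2)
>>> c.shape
(17, 3)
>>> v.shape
(3, 17)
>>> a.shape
()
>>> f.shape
(3, 3)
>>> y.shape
(37, 37)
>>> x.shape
(2, 3)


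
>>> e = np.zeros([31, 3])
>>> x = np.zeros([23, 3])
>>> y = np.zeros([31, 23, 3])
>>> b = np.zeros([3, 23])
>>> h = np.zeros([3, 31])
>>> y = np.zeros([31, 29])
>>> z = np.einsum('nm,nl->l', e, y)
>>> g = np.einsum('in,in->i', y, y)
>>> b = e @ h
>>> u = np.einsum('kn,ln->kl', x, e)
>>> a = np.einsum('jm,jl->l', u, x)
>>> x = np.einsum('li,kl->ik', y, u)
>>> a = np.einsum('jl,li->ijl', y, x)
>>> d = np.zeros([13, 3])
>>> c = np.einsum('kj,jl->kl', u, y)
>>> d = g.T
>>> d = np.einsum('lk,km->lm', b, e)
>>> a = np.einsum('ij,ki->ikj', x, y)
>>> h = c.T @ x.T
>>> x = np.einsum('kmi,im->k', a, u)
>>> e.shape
(31, 3)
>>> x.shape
(29,)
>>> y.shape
(31, 29)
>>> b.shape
(31, 31)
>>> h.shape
(29, 29)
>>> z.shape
(29,)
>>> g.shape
(31,)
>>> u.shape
(23, 31)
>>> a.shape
(29, 31, 23)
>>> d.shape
(31, 3)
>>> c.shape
(23, 29)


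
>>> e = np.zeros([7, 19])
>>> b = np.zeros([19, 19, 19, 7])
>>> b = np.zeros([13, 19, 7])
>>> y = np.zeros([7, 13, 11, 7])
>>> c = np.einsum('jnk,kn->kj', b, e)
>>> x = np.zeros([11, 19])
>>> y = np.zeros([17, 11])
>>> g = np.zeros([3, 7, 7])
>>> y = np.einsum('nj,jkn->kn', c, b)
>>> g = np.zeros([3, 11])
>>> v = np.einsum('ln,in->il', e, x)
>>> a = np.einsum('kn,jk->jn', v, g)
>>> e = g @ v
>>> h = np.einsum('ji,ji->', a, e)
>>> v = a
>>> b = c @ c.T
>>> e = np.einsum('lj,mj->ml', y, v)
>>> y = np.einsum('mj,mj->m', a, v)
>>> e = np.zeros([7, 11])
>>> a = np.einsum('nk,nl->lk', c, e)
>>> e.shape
(7, 11)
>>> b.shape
(7, 7)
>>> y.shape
(3,)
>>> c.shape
(7, 13)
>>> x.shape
(11, 19)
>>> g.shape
(3, 11)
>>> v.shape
(3, 7)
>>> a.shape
(11, 13)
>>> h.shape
()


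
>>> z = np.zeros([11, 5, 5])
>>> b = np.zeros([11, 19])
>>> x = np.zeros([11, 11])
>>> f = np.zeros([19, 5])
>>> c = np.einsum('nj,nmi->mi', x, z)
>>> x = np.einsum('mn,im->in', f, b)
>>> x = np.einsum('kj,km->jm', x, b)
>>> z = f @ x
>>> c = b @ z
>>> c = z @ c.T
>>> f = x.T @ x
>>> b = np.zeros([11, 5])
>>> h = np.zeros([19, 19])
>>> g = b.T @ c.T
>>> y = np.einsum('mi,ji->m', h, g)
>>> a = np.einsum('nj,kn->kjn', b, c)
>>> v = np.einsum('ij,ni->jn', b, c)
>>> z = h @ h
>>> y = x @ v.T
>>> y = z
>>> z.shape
(19, 19)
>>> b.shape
(11, 5)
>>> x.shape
(5, 19)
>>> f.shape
(19, 19)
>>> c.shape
(19, 11)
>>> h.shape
(19, 19)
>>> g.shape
(5, 19)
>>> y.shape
(19, 19)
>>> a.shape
(19, 5, 11)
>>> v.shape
(5, 19)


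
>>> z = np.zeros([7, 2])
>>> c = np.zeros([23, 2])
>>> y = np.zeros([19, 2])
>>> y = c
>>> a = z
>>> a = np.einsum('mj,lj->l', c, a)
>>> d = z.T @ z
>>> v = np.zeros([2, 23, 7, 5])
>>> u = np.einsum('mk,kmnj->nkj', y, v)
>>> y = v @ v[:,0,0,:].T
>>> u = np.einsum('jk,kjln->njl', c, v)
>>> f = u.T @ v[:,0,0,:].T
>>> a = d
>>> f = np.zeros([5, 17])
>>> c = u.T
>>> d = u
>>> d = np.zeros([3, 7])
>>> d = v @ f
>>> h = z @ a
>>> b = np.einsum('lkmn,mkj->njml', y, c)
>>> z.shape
(7, 2)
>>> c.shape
(7, 23, 5)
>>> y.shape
(2, 23, 7, 2)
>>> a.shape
(2, 2)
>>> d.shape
(2, 23, 7, 17)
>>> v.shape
(2, 23, 7, 5)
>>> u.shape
(5, 23, 7)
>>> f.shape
(5, 17)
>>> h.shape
(7, 2)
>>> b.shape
(2, 5, 7, 2)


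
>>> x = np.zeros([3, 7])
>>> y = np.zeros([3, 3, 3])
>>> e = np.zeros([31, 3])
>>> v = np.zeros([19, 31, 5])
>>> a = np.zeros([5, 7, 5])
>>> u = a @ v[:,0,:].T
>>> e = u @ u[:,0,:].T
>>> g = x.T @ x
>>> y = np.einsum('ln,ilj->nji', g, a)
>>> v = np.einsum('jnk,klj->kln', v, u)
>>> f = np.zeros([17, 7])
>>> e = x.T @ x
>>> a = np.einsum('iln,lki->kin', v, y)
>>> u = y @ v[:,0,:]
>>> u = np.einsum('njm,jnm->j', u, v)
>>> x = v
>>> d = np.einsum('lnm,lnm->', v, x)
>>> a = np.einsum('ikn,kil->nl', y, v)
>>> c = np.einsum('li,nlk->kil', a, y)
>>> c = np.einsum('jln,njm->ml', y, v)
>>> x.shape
(5, 7, 31)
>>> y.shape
(7, 5, 5)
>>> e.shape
(7, 7)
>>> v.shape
(5, 7, 31)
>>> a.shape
(5, 31)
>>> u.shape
(5,)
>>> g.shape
(7, 7)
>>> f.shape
(17, 7)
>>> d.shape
()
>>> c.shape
(31, 5)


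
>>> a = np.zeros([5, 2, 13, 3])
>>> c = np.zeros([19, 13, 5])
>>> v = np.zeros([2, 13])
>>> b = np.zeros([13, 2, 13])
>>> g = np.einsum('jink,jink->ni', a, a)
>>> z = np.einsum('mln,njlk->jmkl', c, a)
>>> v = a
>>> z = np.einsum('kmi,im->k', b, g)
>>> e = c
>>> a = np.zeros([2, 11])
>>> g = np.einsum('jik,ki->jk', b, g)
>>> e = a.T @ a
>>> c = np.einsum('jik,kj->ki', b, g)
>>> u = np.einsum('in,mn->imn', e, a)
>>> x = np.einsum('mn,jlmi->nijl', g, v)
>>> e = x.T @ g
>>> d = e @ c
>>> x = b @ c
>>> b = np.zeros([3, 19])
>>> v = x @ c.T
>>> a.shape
(2, 11)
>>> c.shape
(13, 2)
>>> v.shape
(13, 2, 13)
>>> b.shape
(3, 19)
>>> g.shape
(13, 13)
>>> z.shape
(13,)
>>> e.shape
(2, 5, 3, 13)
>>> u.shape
(11, 2, 11)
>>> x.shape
(13, 2, 2)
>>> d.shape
(2, 5, 3, 2)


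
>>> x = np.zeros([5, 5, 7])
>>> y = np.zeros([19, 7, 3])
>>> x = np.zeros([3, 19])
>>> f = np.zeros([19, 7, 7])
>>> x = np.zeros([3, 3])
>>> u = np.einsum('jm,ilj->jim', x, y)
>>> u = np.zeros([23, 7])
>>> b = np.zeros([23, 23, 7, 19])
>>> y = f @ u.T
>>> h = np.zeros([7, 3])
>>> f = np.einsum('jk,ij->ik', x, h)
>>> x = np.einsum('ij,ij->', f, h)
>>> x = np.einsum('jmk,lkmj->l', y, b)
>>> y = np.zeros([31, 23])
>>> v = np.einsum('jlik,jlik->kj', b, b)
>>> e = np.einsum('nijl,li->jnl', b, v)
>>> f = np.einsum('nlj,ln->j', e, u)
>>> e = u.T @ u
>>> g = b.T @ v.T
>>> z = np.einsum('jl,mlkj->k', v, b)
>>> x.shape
(23,)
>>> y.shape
(31, 23)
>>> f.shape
(19,)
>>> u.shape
(23, 7)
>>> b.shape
(23, 23, 7, 19)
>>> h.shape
(7, 3)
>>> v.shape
(19, 23)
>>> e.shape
(7, 7)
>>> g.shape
(19, 7, 23, 19)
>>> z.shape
(7,)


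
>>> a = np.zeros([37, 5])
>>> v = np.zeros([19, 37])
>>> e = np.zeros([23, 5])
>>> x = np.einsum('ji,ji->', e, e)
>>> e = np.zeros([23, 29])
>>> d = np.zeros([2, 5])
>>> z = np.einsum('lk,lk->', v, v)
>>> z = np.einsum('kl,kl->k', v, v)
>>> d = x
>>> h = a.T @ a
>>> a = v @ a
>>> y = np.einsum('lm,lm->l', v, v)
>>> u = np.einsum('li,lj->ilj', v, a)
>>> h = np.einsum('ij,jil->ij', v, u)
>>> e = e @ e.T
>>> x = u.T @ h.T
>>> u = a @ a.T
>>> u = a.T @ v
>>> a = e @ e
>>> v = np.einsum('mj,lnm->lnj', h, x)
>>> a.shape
(23, 23)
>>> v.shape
(5, 19, 37)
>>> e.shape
(23, 23)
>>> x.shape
(5, 19, 19)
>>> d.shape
()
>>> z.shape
(19,)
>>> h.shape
(19, 37)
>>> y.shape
(19,)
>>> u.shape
(5, 37)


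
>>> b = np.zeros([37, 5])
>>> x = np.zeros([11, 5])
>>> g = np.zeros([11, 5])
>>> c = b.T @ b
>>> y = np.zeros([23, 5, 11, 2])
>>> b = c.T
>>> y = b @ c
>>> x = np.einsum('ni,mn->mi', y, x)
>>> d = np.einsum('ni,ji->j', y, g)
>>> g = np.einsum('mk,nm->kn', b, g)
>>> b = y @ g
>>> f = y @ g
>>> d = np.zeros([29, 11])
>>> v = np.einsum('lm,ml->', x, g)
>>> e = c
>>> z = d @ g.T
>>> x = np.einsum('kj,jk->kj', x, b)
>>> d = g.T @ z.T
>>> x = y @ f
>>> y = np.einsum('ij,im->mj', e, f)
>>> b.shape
(5, 11)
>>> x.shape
(5, 11)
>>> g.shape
(5, 11)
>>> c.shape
(5, 5)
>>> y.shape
(11, 5)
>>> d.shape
(11, 29)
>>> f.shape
(5, 11)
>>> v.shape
()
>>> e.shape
(5, 5)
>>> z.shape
(29, 5)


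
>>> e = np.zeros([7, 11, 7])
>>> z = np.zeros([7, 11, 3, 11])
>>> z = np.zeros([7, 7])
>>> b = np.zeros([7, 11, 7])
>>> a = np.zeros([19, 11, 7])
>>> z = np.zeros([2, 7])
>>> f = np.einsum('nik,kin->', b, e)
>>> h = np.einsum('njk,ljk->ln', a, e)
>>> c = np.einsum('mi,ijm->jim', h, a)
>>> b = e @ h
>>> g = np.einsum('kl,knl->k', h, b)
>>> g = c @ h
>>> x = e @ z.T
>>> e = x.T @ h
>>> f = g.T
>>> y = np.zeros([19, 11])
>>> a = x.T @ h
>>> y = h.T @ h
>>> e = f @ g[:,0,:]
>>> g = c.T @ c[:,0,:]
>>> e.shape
(19, 19, 19)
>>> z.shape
(2, 7)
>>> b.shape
(7, 11, 19)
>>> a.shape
(2, 11, 19)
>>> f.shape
(19, 19, 11)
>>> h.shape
(7, 19)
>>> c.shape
(11, 19, 7)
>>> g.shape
(7, 19, 7)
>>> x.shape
(7, 11, 2)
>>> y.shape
(19, 19)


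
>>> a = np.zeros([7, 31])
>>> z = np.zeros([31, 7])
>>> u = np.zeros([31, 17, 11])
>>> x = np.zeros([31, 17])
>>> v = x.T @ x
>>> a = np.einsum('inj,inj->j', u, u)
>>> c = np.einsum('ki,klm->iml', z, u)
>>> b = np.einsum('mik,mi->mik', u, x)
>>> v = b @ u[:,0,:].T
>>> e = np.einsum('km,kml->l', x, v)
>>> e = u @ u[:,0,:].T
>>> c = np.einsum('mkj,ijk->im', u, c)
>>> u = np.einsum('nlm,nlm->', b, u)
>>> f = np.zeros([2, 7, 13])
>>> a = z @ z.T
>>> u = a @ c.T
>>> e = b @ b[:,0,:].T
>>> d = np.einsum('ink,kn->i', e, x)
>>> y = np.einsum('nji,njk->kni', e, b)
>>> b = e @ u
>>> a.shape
(31, 31)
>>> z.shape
(31, 7)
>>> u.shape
(31, 7)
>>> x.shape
(31, 17)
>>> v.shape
(31, 17, 31)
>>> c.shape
(7, 31)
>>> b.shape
(31, 17, 7)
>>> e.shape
(31, 17, 31)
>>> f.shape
(2, 7, 13)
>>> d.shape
(31,)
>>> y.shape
(11, 31, 31)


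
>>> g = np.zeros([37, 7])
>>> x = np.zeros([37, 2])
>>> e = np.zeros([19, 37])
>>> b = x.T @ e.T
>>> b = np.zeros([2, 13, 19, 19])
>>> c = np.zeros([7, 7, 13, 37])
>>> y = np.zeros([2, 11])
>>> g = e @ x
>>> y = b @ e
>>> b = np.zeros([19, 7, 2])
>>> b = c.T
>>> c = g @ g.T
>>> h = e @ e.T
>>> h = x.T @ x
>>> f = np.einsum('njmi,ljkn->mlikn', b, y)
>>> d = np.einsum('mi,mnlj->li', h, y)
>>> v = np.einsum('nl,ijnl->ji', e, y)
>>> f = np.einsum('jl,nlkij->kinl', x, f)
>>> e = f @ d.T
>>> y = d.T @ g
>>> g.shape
(19, 2)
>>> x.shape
(37, 2)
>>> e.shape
(7, 19, 7, 19)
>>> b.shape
(37, 13, 7, 7)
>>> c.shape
(19, 19)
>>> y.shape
(2, 2)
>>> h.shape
(2, 2)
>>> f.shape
(7, 19, 7, 2)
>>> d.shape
(19, 2)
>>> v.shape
(13, 2)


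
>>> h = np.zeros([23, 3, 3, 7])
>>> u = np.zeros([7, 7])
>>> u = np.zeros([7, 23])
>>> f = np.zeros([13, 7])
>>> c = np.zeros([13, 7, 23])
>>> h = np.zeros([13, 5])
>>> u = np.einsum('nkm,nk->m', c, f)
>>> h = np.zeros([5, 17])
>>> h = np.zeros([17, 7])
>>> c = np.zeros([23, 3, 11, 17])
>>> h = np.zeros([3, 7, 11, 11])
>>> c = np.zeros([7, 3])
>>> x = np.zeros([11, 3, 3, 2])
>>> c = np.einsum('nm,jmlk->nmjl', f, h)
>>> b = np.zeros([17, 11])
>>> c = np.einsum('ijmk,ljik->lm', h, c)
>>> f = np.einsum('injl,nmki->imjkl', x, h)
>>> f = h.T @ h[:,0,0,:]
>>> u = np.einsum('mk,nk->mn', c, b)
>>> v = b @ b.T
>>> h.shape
(3, 7, 11, 11)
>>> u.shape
(13, 17)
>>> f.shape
(11, 11, 7, 11)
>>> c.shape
(13, 11)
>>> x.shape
(11, 3, 3, 2)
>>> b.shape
(17, 11)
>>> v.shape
(17, 17)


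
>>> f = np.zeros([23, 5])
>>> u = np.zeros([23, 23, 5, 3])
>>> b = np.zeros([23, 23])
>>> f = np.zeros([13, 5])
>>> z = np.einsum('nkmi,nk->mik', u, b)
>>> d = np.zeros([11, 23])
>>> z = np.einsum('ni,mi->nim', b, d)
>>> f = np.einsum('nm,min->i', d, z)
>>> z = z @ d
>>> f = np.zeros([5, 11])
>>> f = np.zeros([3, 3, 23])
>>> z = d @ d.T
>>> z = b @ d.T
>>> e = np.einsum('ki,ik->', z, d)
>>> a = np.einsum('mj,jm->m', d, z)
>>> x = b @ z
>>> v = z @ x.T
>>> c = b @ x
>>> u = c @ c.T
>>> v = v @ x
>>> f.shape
(3, 3, 23)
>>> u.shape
(23, 23)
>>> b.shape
(23, 23)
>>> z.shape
(23, 11)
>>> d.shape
(11, 23)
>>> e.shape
()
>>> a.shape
(11,)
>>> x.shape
(23, 11)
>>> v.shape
(23, 11)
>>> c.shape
(23, 11)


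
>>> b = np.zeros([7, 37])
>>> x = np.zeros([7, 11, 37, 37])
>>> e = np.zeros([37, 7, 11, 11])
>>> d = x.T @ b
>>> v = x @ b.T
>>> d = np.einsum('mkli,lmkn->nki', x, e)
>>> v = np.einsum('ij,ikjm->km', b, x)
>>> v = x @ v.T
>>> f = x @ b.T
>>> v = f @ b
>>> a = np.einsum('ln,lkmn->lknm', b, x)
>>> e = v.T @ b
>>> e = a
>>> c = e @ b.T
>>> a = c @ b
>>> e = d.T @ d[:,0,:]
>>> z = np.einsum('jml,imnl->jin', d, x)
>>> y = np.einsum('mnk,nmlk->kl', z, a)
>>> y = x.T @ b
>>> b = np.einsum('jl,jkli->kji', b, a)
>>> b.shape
(11, 7, 37)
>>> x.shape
(7, 11, 37, 37)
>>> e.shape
(37, 11, 37)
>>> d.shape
(11, 11, 37)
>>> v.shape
(7, 11, 37, 37)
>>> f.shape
(7, 11, 37, 7)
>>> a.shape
(7, 11, 37, 37)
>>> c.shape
(7, 11, 37, 7)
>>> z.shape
(11, 7, 37)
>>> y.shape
(37, 37, 11, 37)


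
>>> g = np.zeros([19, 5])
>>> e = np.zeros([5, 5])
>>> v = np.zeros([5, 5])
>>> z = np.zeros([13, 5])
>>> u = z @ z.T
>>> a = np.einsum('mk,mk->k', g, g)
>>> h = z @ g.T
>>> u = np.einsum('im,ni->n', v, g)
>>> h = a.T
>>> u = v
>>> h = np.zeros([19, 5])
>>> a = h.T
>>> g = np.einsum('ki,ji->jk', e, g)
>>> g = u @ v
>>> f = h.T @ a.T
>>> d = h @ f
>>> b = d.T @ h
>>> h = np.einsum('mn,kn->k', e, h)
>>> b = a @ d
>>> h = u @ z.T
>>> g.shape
(5, 5)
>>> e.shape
(5, 5)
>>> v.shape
(5, 5)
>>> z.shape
(13, 5)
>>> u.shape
(5, 5)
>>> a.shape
(5, 19)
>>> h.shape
(5, 13)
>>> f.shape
(5, 5)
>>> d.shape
(19, 5)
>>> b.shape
(5, 5)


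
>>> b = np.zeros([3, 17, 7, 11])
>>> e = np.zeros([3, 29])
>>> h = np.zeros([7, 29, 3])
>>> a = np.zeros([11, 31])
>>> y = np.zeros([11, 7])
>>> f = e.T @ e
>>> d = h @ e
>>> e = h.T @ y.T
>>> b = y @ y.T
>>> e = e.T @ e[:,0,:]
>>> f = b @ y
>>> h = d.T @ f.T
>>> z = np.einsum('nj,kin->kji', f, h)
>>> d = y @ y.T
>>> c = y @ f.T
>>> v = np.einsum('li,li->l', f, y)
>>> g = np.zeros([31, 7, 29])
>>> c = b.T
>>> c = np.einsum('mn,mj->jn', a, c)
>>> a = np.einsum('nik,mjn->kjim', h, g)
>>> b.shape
(11, 11)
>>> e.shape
(11, 29, 11)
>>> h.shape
(29, 29, 11)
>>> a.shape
(11, 7, 29, 31)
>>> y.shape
(11, 7)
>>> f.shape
(11, 7)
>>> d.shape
(11, 11)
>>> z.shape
(29, 7, 29)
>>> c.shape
(11, 31)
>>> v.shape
(11,)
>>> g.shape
(31, 7, 29)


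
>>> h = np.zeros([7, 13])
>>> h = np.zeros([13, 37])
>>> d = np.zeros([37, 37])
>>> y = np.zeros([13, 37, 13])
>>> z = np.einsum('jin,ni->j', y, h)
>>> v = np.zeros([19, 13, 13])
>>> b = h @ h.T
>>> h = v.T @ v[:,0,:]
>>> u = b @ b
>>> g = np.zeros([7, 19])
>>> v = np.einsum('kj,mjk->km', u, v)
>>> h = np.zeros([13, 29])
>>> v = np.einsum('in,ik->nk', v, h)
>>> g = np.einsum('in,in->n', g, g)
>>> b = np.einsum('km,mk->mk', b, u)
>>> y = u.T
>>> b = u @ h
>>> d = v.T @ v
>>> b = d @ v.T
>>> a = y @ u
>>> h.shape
(13, 29)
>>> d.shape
(29, 29)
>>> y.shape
(13, 13)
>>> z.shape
(13,)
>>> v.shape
(19, 29)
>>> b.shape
(29, 19)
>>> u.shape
(13, 13)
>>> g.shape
(19,)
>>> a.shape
(13, 13)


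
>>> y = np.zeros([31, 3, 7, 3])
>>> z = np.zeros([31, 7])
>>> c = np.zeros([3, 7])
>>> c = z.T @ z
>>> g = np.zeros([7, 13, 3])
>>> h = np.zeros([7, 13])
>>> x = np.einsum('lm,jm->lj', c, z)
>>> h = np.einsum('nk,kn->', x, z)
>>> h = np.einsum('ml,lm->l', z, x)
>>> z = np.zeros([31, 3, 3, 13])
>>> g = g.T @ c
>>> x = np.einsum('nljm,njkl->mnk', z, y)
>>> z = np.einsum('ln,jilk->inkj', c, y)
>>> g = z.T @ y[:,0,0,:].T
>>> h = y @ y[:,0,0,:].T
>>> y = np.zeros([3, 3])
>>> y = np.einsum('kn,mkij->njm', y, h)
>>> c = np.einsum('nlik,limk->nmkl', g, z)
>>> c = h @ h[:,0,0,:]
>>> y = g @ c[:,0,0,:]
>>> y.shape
(31, 3, 7, 31)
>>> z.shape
(3, 7, 3, 31)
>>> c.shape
(31, 3, 7, 31)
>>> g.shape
(31, 3, 7, 31)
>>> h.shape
(31, 3, 7, 31)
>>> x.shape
(13, 31, 7)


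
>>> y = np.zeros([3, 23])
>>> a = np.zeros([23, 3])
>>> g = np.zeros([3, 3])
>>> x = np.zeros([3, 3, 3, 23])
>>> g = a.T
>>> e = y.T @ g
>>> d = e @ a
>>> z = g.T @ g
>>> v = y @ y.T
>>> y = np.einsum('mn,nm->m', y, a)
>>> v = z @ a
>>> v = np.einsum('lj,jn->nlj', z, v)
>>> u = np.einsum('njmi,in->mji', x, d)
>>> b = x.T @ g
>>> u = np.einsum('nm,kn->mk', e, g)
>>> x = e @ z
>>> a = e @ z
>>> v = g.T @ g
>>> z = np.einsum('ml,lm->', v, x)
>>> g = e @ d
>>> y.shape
(3,)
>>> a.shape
(23, 23)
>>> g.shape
(23, 3)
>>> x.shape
(23, 23)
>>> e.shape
(23, 23)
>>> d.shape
(23, 3)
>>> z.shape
()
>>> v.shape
(23, 23)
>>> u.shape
(23, 3)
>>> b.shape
(23, 3, 3, 23)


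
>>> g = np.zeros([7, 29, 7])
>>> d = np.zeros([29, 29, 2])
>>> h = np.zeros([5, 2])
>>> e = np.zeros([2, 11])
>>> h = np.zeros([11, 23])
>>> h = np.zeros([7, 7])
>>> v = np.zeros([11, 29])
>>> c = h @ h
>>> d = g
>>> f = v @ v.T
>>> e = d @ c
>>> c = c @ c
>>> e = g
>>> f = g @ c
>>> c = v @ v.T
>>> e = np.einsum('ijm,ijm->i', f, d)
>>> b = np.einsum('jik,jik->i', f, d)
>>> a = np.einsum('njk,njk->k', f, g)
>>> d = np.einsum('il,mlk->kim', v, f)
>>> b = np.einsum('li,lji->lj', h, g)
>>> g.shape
(7, 29, 7)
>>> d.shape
(7, 11, 7)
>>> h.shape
(7, 7)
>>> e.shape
(7,)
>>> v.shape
(11, 29)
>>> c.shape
(11, 11)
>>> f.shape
(7, 29, 7)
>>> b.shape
(7, 29)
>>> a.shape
(7,)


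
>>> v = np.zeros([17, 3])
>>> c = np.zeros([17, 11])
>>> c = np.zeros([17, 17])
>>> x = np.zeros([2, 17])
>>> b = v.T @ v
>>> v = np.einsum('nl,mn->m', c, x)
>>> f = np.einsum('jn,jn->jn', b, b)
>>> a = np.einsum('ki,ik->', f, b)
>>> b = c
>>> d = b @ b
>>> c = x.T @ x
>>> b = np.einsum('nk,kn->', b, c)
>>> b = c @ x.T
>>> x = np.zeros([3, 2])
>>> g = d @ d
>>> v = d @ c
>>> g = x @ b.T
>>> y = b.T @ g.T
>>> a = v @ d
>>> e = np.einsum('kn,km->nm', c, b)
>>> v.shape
(17, 17)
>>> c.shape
(17, 17)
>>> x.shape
(3, 2)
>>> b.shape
(17, 2)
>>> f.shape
(3, 3)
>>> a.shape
(17, 17)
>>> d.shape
(17, 17)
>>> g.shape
(3, 17)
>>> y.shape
(2, 3)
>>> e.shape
(17, 2)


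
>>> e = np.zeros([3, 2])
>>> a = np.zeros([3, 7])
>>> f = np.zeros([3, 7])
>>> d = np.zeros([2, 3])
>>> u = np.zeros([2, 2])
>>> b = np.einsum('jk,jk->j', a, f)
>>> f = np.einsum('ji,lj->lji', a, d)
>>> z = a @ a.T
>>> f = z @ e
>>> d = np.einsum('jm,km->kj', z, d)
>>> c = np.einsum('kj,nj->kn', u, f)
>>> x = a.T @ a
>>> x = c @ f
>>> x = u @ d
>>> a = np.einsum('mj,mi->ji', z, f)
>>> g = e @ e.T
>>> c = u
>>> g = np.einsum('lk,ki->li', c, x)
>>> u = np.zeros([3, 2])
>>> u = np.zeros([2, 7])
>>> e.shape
(3, 2)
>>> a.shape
(3, 2)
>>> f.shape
(3, 2)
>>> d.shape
(2, 3)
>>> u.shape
(2, 7)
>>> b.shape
(3,)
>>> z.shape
(3, 3)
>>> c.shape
(2, 2)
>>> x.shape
(2, 3)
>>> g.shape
(2, 3)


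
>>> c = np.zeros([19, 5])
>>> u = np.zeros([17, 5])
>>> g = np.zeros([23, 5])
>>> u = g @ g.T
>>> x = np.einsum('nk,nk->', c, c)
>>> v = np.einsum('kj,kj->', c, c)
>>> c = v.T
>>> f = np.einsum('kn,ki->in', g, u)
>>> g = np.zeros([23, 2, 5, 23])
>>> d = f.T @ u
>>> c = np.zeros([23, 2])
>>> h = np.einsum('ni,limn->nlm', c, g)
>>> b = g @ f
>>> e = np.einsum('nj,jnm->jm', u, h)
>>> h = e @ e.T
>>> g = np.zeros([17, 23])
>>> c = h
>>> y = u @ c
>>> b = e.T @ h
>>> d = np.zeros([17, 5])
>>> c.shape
(23, 23)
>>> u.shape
(23, 23)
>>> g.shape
(17, 23)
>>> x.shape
()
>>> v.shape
()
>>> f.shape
(23, 5)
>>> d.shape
(17, 5)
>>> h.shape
(23, 23)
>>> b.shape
(5, 23)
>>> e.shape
(23, 5)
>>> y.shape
(23, 23)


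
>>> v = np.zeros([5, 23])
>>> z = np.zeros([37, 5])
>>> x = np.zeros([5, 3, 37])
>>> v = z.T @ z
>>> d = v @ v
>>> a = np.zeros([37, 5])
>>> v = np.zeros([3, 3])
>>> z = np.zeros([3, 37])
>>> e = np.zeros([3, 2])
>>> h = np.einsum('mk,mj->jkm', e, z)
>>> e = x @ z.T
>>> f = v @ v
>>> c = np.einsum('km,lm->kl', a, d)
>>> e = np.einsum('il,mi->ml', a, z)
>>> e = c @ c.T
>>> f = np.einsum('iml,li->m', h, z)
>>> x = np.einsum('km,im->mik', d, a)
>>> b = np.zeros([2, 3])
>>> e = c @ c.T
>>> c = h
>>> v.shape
(3, 3)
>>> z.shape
(3, 37)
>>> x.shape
(5, 37, 5)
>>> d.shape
(5, 5)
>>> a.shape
(37, 5)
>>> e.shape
(37, 37)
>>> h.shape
(37, 2, 3)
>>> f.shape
(2,)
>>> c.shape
(37, 2, 3)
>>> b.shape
(2, 3)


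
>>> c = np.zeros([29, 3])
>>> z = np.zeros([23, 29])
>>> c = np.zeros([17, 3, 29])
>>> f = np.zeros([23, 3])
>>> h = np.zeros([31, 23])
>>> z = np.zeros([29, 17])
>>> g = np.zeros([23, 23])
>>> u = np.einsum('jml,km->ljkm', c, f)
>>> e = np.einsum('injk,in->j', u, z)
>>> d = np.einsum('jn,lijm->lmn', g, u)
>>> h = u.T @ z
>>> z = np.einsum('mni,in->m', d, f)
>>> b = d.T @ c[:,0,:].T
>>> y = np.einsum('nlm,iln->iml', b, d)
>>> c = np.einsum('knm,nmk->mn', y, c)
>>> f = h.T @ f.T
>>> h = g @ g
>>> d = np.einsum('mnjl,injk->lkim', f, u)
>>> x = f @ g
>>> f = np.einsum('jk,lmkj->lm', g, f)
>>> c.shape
(3, 17)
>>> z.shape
(29,)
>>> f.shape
(17, 17)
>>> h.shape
(23, 23)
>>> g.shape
(23, 23)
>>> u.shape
(29, 17, 23, 3)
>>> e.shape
(23,)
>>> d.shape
(23, 3, 29, 17)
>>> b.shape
(23, 3, 17)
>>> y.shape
(29, 17, 3)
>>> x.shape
(17, 17, 23, 23)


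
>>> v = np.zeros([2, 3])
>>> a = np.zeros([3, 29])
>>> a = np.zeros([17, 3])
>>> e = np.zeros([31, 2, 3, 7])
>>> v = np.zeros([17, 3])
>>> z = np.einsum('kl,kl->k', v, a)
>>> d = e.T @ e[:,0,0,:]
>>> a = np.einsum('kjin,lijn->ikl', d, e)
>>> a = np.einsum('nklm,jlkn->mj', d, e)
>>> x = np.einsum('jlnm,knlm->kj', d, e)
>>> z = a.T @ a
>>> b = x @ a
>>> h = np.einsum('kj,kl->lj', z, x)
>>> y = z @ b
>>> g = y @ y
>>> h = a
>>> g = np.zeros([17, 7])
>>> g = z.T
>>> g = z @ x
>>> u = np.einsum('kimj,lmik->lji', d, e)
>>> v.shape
(17, 3)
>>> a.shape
(7, 31)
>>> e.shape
(31, 2, 3, 7)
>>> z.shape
(31, 31)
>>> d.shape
(7, 3, 2, 7)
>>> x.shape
(31, 7)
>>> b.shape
(31, 31)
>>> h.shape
(7, 31)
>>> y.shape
(31, 31)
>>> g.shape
(31, 7)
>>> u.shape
(31, 7, 3)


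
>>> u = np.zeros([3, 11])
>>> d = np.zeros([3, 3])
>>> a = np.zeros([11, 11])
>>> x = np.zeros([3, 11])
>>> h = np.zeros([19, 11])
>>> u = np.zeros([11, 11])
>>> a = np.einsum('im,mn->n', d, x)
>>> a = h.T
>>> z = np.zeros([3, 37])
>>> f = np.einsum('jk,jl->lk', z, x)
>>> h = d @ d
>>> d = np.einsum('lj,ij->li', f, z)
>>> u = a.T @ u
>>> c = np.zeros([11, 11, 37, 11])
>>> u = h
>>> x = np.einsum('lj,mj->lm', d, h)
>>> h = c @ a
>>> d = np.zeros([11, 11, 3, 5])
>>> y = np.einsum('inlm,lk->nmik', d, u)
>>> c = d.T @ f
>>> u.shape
(3, 3)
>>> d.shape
(11, 11, 3, 5)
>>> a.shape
(11, 19)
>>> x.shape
(11, 3)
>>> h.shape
(11, 11, 37, 19)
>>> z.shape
(3, 37)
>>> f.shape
(11, 37)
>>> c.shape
(5, 3, 11, 37)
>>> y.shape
(11, 5, 11, 3)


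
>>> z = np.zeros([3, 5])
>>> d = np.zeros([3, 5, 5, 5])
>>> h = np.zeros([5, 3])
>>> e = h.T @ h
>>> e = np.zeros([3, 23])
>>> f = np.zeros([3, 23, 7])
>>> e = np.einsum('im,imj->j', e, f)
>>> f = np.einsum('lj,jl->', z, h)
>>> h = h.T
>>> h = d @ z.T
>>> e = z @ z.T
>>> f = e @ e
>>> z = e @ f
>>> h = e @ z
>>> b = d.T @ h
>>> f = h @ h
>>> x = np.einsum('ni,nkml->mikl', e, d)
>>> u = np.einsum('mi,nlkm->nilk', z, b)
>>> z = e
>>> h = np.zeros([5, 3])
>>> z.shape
(3, 3)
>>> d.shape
(3, 5, 5, 5)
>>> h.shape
(5, 3)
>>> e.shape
(3, 3)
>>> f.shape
(3, 3)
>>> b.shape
(5, 5, 5, 3)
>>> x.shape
(5, 3, 5, 5)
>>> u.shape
(5, 3, 5, 5)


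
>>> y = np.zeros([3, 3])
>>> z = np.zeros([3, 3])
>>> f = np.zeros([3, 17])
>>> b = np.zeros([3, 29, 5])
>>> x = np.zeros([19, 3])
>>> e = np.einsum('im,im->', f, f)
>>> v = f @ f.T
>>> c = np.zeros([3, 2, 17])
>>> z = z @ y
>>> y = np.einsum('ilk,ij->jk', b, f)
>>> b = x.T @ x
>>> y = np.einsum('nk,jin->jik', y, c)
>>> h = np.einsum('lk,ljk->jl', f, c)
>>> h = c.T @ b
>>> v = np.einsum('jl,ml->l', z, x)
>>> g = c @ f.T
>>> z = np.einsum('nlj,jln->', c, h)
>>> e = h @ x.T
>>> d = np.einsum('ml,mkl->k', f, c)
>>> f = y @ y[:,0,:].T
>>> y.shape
(3, 2, 5)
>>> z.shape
()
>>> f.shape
(3, 2, 3)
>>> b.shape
(3, 3)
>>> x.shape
(19, 3)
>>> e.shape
(17, 2, 19)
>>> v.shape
(3,)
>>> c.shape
(3, 2, 17)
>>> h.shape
(17, 2, 3)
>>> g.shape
(3, 2, 3)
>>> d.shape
(2,)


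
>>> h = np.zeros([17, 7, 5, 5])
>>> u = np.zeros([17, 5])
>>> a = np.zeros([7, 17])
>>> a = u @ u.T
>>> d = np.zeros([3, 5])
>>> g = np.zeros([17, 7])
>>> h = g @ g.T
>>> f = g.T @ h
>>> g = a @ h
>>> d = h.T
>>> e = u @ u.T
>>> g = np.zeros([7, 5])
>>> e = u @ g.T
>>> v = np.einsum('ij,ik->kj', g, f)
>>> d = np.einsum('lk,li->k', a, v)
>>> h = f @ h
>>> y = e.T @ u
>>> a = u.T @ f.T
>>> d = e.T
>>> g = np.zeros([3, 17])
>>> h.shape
(7, 17)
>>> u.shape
(17, 5)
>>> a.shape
(5, 7)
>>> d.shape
(7, 17)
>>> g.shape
(3, 17)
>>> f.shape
(7, 17)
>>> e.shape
(17, 7)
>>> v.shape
(17, 5)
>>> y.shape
(7, 5)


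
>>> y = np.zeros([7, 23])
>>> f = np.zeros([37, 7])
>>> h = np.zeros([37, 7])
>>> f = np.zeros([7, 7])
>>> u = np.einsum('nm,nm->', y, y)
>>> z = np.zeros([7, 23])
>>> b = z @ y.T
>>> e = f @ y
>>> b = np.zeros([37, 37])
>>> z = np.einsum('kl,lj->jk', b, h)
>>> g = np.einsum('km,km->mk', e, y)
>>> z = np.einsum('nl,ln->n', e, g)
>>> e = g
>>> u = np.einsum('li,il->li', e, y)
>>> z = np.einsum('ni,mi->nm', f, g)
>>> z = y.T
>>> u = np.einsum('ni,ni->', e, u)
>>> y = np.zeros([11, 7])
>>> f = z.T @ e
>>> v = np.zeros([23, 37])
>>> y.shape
(11, 7)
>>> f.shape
(7, 7)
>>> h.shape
(37, 7)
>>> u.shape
()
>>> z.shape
(23, 7)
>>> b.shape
(37, 37)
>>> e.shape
(23, 7)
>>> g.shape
(23, 7)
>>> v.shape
(23, 37)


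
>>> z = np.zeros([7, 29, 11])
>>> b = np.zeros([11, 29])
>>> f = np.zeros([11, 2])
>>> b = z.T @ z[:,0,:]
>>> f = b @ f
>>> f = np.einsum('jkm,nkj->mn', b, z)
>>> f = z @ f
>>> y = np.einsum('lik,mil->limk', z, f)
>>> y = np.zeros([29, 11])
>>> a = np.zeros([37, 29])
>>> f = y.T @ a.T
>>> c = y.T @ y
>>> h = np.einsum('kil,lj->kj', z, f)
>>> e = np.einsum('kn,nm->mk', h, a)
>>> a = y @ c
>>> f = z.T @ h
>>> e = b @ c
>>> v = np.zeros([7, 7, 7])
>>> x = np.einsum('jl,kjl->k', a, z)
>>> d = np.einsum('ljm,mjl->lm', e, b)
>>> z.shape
(7, 29, 11)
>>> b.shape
(11, 29, 11)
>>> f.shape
(11, 29, 37)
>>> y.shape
(29, 11)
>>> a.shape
(29, 11)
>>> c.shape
(11, 11)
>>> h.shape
(7, 37)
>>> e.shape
(11, 29, 11)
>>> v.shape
(7, 7, 7)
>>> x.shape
(7,)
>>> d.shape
(11, 11)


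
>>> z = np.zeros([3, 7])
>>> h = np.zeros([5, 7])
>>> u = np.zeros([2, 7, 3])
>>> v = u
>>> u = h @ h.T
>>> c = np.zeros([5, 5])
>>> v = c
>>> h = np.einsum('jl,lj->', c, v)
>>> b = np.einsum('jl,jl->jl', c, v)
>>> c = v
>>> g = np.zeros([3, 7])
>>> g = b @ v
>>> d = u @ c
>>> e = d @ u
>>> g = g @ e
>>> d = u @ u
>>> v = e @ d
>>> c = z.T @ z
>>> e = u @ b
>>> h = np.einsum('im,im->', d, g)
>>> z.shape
(3, 7)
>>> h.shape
()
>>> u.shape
(5, 5)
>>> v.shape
(5, 5)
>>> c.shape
(7, 7)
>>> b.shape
(5, 5)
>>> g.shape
(5, 5)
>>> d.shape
(5, 5)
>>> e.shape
(5, 5)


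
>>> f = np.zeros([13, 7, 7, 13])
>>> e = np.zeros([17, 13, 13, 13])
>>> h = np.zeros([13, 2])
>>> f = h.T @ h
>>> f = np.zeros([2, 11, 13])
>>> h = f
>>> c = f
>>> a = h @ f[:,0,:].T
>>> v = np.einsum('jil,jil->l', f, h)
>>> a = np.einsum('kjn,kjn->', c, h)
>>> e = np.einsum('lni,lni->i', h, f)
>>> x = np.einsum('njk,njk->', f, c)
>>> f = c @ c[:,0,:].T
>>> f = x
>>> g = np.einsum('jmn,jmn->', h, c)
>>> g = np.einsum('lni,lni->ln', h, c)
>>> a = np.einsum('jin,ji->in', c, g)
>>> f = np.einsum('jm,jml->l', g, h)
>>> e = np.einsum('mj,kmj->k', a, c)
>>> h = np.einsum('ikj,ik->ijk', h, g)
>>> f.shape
(13,)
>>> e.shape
(2,)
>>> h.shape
(2, 13, 11)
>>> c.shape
(2, 11, 13)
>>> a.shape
(11, 13)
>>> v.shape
(13,)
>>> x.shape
()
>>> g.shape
(2, 11)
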